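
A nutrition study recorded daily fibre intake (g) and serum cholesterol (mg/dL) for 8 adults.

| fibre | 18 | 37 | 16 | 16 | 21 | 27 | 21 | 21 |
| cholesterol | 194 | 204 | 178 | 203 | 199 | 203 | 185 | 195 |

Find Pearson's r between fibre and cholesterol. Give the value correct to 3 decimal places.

n = 8, Σx = 177, Σy = 1561, Σx² = 4257, Σy² = 305205, Σxy = 34776
nΣxy − ΣxΣy = 278208 − 276297 = 1911
nΣx² − (Σx)² = 34056 − 31329 = 2727; nΣy² − (Σy)² = 2441640 − 2436721 = 4919
r = 1911 / √(2727 × 4919) = 1911 / 3662.5282 ≈ 0.522

0.522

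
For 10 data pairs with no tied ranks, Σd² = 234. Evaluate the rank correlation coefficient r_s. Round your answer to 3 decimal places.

ρ = 1 − 6Σd² / [n(n²−1)] = 1 − 6×234 / (10×99)
  = 1 − 1404/990 = 1 − 1.4182 ≈ -0.418

-0.418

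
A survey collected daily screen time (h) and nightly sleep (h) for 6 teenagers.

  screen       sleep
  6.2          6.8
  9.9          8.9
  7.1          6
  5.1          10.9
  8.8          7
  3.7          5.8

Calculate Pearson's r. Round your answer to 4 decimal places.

0.1234

n = 6, Σx = 40.8, Σy = 45.4, Σx² = 304, Σy² = 362.9, Σxy = 311.52
nΣxy − ΣxΣy = 1869.12 − 1852.32 = 16.8
nΣx² − (Σx)² = 1824 − 1664.64 = 159.36; nΣy² − (Σy)² = 2177.4 − 2061.16 = 116.24
r = 16.8 / √(159.36 × 116.24) = 16.8 / 136.1029 ≈ 0.1234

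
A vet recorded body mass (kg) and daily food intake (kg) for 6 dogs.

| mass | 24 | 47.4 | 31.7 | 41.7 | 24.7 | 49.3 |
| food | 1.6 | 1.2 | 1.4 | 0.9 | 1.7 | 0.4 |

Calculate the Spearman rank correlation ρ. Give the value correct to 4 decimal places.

Rank mass: 1, 5, 3, 4, 2, 6
Rank food: 5, 3, 4, 2, 6, 1
d = rank(mass) − rank(food): -4, 2, -1, 2, -4, 5; Σd² = 66
ρ = 1 − 6Σd² / [n(n²−1)] = 1 − 6×66 / (6×35) = 1 − 396/210 ≈ -0.8857

-0.8857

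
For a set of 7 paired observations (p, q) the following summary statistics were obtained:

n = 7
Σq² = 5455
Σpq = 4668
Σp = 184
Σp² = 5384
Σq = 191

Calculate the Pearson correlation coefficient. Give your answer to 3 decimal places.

-0.966

r = (nΣpq − ΣpΣq) / √[(nΣp² − (Σp)²)(nΣq² − (Σq)²)]
Numerator: 7×4668 − 184×191 = -2468
Denominator: √[(37688 − 33856)(38185 − 36481)] = √[3832 × 1704] = 2555.3332
r = -2468 / 2555.3332 ≈ -0.966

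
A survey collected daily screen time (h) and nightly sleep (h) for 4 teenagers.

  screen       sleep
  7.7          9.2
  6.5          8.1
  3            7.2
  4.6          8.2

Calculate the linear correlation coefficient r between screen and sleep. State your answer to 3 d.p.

0.903

n = 4, Σx = 21.8, Σy = 32.7, Σx² = 131.7, Σy² = 269.33, Σxy = 182.81
nΣxy − ΣxΣy = 731.24 − 712.86 = 18.38
nΣx² − (Σx)² = 526.8 − 475.24 = 51.56; nΣy² − (Σy)² = 1077.32 − 1069.29 = 8.03
r = 18.38 / √(51.56 × 8.03) = 18.38 / 20.3476 ≈ 0.903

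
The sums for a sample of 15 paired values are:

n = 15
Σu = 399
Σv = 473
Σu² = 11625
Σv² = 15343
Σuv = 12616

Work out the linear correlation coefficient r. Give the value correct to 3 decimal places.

r = (nΣuv − ΣuΣv) / √[(nΣu² − (Σu)²)(nΣv² − (Σv)²)]
Numerator: 15×12616 − 399×473 = 513
Denominator: √[(174375 − 159201)(230145 − 223729)] = √[15174 × 6416] = 9866.9339
r = 513 / 9866.9339 ≈ 0.052

0.052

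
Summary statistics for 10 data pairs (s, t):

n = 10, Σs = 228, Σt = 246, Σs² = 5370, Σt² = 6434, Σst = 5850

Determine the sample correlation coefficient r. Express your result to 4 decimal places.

0.9416

r = (nΣst − ΣsΣt) / √[(nΣs² − (Σs)²)(nΣt² − (Σt)²)]
Numerator: 10×5850 − 228×246 = 2412
Denominator: √[(53700 − 51984)(64340 − 60516)] = √[1716 × 3824] = 2561.6370
r = 2412 / 2561.6370 ≈ 0.9416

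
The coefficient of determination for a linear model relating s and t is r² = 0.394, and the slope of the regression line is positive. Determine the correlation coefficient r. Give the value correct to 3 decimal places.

0.628

|r| = √0.394 = 0.628
The association is positive, so r = 0.628.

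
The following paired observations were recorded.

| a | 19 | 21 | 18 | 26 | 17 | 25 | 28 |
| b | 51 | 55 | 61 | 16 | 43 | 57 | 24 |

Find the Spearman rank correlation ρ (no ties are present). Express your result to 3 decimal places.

Rank a: 3, 4, 2, 6, 1, 5, 7
Rank b: 4, 5, 7, 1, 3, 6, 2
d = rank(a) − rank(b): -1, -1, -5, 5, -2, -1, 5; Σd² = 82
ρ = 1 − 6Σd² / [n(n²−1)] = 1 − 6×82 / (7×48) = 1 − 492/336 ≈ -0.464

-0.464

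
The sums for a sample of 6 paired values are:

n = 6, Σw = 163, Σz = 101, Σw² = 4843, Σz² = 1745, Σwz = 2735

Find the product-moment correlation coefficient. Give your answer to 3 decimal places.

-0.065

r = (nΣwz − ΣwΣz) / √[(nΣw² − (Σw)²)(nΣz² − (Σz)²)]
Numerator: 6×2735 − 163×101 = -53
Denominator: √[(29058 − 26569)(10470 − 10201)] = √[2489 × 269] = 818.2549
r = -53 / 818.2549 ≈ -0.065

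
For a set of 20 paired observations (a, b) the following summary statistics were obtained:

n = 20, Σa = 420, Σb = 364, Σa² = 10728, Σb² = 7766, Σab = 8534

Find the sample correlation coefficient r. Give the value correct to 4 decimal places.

r = (nΣab − ΣaΣb) / √[(nΣa² − (Σa)²)(nΣb² − (Σb)²)]
Numerator: 20×8534 − 420×364 = 17800
Denominator: √[(214560 − 176400)(155320 − 132496)] = √[38160 × 22824] = 29512.0965
r = 17800 / 29512.0965 ≈ 0.6031

0.6031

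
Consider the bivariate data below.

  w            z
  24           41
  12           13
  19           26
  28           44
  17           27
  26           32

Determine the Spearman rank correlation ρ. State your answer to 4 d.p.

Rank w: 4, 1, 3, 6, 2, 5
Rank z: 5, 1, 2, 6, 3, 4
d = rank(w) − rank(z): -1, 0, 1, 0, -1, 1; Σd² = 4
ρ = 1 − 6Σd² / [n(n²−1)] = 1 − 6×4 / (6×35) = 1 − 24/210 ≈ 0.8857

0.8857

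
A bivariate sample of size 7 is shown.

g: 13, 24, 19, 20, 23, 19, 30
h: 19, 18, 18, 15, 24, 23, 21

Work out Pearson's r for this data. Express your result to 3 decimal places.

n = 7, Σg = 148, Σh = 138, Σg² = 3296, Σh² = 2780, Σgh = 2940
nΣgh − ΣgΣh = 20580 − 20424 = 156
nΣg² − (Σg)² = 23072 − 21904 = 1168; nΣh² − (Σh)² = 19460 − 19044 = 416
r = 156 / √(1168 × 416) = 156 / 697.0567 ≈ 0.224

0.224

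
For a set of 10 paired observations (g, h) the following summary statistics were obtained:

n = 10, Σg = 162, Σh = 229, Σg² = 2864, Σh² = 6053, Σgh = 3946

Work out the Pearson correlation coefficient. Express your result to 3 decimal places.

r = (nΣgh − ΣgΣh) / √[(nΣg² − (Σg)²)(nΣh² − (Σh)²)]
Numerator: 10×3946 − 162×229 = 2362
Denominator: √[(28640 − 26244)(60530 − 52441)] = √[2396 × 8089] = 4402.4134
r = 2362 / 4402.4134 ≈ 0.537

0.537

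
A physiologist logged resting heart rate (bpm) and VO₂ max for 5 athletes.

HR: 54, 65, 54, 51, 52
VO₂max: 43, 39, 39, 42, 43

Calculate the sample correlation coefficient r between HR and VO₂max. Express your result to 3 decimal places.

n = 5, Σx = 276, Σy = 206, Σx² = 15362, Σy² = 8504, Σxy = 11341
nΣxy − ΣxΣy = 56705 − 56856 = -151
nΣx² − (Σx)² = 76810 − 76176 = 634; nΣy² − (Σy)² = 42520 − 42436 = 84
r = -151 / √(634 × 84) = -151 / 230.7726 ≈ -0.654

-0.654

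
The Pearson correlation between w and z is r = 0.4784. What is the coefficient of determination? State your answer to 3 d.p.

r² = (0.4784)² = 0.229

0.229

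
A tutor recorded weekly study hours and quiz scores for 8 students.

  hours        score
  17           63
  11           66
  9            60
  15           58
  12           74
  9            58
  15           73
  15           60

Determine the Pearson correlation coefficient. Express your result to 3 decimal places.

0.146

n = 8, Σx = 103, Σy = 512, Σx² = 1391, Σy² = 33058, Σxy = 6612
nΣxy − ΣxΣy = 52896 − 52736 = 160
nΣx² − (Σx)² = 11128 − 10609 = 519; nΣy² − (Σy)² = 264464 − 262144 = 2320
r = 160 / √(519 × 2320) = 160 / 1097.3058 ≈ 0.146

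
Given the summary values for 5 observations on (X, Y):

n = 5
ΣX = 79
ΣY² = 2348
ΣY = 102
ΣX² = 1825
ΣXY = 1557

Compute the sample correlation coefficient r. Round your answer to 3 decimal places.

r = (nΣXY − ΣXΣY) / √[(nΣX² − (ΣX)²)(nΣY² − (ΣY)²)]
Numerator: 5×1557 − 79×102 = -273
Denominator: √[(9125 − 6241)(11740 − 10404)] = √[2884 × 1336] = 1962.9121
r = -273 / 1962.9121 ≈ -0.139

-0.139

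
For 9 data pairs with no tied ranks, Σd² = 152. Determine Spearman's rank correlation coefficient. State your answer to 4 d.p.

ρ = 1 − 6Σd² / [n(n²−1)] = 1 − 6×152 / (9×80)
  = 1 − 912/720 = 1 − 1.26667 ≈ -0.2667

-0.2667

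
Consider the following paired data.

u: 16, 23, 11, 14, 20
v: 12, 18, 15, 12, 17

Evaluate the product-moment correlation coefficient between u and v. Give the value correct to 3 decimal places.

n = 5, Σu = 84, Σv = 74, Σu² = 1502, Σv² = 1126, Σuv = 1279
nΣuv − ΣuΣv = 6395 − 6216 = 179
nΣu² − (Σu)² = 7510 − 7056 = 454; nΣv² − (Σv)² = 5630 − 5476 = 154
r = 179 / √(454 × 154) = 179 / 264.4163 ≈ 0.677

0.677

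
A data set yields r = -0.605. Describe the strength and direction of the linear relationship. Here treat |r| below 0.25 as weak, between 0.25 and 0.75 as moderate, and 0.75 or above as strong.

r = -0.605 < 0 so the relationship is negative.
|r| = 0.605, which falls in the moderate range.

moderate negative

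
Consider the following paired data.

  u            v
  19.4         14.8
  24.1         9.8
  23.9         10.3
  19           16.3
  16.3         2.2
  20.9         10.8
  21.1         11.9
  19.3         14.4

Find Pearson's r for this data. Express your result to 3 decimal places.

0.182

n = 8, Σu = 164, Σv = 90.5, Σu² = 3409.58, Σv² = 1157.31, Σuv = 1869.76
nΣuv − ΣuΣv = 14958.08 − 14842 = 116.08
nΣu² − (Σu)² = 27276.64 − 26896 = 380.64; nΣv² − (Σv)² = 9258.48 − 8190.25 = 1068.23
r = 116.08 / √(380.64 × 1068.23) = 116.08 / 637.6606 ≈ 0.182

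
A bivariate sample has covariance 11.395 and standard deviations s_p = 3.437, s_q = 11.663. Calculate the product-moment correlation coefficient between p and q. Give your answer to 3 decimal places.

r = Cov(p,q) / (s_p · s_q) = 11.395 / (3.437 × 11.663)
  = 11.395 / 40.0857 ≈ 0.284

0.284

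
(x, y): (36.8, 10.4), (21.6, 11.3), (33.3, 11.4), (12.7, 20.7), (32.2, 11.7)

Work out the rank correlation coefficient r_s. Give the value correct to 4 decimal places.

-0.7000

Rank x: 5, 2, 4, 1, 3
Rank y: 1, 2, 3, 5, 4
d = rank(x) − rank(y): 4, 0, 1, -4, -1; Σd² = 34
ρ = 1 − 6Σd² / [n(n²−1)] = 1 − 6×34 / (5×24) = 1 − 204/120 ≈ -0.7000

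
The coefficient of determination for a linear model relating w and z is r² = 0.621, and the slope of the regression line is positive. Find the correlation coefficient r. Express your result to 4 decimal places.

0.7880

|r| = √0.621 = 0.7880
The association is positive, so r = 0.7880.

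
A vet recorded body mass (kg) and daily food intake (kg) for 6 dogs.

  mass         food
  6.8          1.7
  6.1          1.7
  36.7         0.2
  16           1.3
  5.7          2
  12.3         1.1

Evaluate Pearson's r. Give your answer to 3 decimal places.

n = 6, Σx = 83.6, Σy = 8, Σx² = 1870.12, Σy² = 12.72, Σxy = 75
nΣxy − ΣxΣy = 450 − 668.8 = -218.8
nΣx² − (Σx)² = 11220.72 − 6988.96 = 4231.76; nΣy² − (Σy)² = 76.32 − 64 = 12.32
r = -218.8 / √(4231.76 × 12.32) = -218.8 / 228.3315 ≈ -0.958

-0.958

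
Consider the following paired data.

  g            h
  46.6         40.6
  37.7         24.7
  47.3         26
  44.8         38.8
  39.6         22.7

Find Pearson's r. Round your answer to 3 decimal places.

n = 5, Σg = 216, Σh = 152.8, Σg² = 9405.34, Σh² = 4955.18, Σgh = 6690.11
nΣgh − ΣgΣh = 33450.55 − 33004.8 = 445.75
nΣg² − (Σg)² = 47026.7 − 46656 = 370.7; nΣh² − (Σh)² = 24775.9 − 23347.84 = 1428.06
r = 445.75 / √(370.7 × 1428.06) = 445.75 / 727.5863 ≈ 0.613

0.613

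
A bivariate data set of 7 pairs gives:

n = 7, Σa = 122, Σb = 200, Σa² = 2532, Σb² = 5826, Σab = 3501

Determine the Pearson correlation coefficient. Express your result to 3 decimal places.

r = (nΣab − ΣaΣb) / √[(nΣa² − (Σa)²)(nΣb² − (Σb)²)]
Numerator: 7×3501 − 122×200 = 107
Denominator: √[(17724 − 14884)(40782 − 40000)] = √[2840 × 782] = 1490.2617
r = 107 / 1490.2617 ≈ 0.072

0.072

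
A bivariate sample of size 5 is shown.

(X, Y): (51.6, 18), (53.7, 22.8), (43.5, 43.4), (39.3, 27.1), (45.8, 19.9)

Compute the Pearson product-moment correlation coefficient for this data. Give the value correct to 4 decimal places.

n = 5, ΣX = 233.9, ΣY = 131.2, ΣX² = 11080.63, ΣY² = 3857.82, ΣXY = 6017.51
nΣXY − ΣXΣY = 30087.55 − 30687.68 = -600.13
nΣX² − (ΣX)² = 55403.15 − 54709.21 = 693.94; nΣY² − (ΣY)² = 19289.1 − 17213.44 = 2075.66
r = -600.13 / √(693.94 × 2075.66) = -600.13 / 1200.1598 ≈ -0.5000

-0.5000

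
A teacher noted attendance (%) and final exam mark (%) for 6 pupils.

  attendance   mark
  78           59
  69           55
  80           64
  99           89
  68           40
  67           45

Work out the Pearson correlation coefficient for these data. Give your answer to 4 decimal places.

n = 6, Σx = 461, Σy = 352, Σx² = 36159, Σy² = 22148, Σxy = 28063
nΣxy − ΣxΣy = 168378 − 162272 = 6106
nΣx² − (Σx)² = 216954 − 212521 = 4433; nΣy² − (Σy)² = 132888 − 123904 = 8984
r = 6106 / √(4433 × 8984) = 6106 / 6310.7901 ≈ 0.9675

0.9675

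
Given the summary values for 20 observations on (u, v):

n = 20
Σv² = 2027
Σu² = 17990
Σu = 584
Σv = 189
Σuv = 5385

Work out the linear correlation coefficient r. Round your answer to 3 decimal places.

r = (nΣuv − ΣuΣv) / √[(nΣu² − (Σu)²)(nΣv² − (Σv)²)]
Numerator: 20×5385 − 584×189 = -2676
Denominator: √[(359800 − 341056)(40540 − 35721)] = √[18744 × 4819] = 9504.0694
r = -2676 / 9504.0694 ≈ -0.282

-0.282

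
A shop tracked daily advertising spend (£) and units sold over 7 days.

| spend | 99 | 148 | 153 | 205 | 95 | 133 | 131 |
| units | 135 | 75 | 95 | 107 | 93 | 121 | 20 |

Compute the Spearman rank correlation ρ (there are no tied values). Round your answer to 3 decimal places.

Rank spend: 2, 5, 6, 7, 1, 4, 3
Rank units: 7, 2, 4, 5, 3, 6, 1
d = rank(spend) − rank(units): -5, 3, 2, 2, -2, -2, 2; Σd² = 54
ρ = 1 − 6Σd² / [n(n²−1)] = 1 − 6×54 / (7×48) = 1 − 324/336 ≈ 0.036

0.036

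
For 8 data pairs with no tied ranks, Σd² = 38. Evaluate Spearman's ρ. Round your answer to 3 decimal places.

ρ = 1 − 6Σd² / [n(n²−1)] = 1 − 6×38 / (8×63)
  = 1 − 228/504 = 1 − 0.4524 ≈ 0.548

0.548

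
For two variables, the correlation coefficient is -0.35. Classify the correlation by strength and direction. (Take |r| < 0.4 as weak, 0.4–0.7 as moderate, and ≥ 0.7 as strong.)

weak negative

r = -0.35 < 0 so the relationship is negative.
|r| = 0.35, which falls in the weak range.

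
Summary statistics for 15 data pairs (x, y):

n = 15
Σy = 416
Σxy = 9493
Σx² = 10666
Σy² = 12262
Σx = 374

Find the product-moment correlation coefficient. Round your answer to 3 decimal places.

-0.892

r = (nΣxy − ΣxΣy) / √[(nΣx² − (Σx)²)(nΣy² − (Σy)²)]
Numerator: 15×9493 − 374×416 = -13189
Denominator: √[(159990 − 139876)(183930 − 173056)] = √[20114 × 10874] = 14789.1729
r = -13189 / 14789.1729 ≈ -0.892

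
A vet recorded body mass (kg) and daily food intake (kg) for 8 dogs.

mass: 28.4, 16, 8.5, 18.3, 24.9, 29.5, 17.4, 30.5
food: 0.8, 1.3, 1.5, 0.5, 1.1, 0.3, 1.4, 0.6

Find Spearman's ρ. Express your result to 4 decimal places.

-0.7857

Rank mass: 6, 2, 1, 4, 5, 7, 3, 8
Rank food: 4, 6, 8, 2, 5, 1, 7, 3
d = rank(mass) − rank(food): 2, -4, -7, 2, 0, 6, -4, 5; Σd² = 150
ρ = 1 − 6Σd² / [n(n²−1)] = 1 − 6×150 / (8×63) = 1 − 900/504 ≈ -0.7857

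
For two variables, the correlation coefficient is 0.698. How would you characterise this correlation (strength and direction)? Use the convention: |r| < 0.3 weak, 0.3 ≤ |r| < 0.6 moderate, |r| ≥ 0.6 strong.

r = 0.698 > 0 so the relationship is positive.
|r| = 0.698, which falls in the strong range.

strong positive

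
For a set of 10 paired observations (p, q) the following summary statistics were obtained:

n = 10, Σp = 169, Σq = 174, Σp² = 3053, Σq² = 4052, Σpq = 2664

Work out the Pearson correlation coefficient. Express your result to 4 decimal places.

-0.6159

r = (nΣpq − ΣpΣq) / √[(nΣp² − (Σp)²)(nΣq² − (Σq)²)]
Numerator: 10×2664 − 169×174 = -2766
Denominator: √[(30530 − 28561)(40520 − 30276)] = √[1969 × 10244] = 4491.1509
r = -2766 / 4491.1509 ≈ -0.6159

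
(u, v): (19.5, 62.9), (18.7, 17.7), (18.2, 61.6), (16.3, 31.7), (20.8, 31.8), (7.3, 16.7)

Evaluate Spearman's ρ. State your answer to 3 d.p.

Rank u: 5, 4, 3, 2, 6, 1
Rank v: 6, 2, 5, 3, 4, 1
d = rank(u) − rank(v): -1, 2, -2, -1, 2, 0; Σd² = 14
ρ = 1 − 6Σd² / [n(n²−1)] = 1 − 6×14 / (6×35) = 1 − 84/210 ≈ 0.600

0.600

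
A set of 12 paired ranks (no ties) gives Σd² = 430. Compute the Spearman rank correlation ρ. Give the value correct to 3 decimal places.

ρ = 1 − 6Σd² / [n(n²−1)] = 1 − 6×430 / (12×143)
  = 1 − 2580/1716 = 1 − 1.5035 ≈ -0.503

-0.503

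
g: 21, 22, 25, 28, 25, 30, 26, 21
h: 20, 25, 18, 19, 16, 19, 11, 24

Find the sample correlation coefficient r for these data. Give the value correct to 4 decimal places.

-0.4934

n = 8, Σg = 198, Σh = 152, Σg² = 4976, Σh² = 3024, Σgh = 3712
nΣgh − ΣgΣh = 29696 − 30096 = -400
nΣg² − (Σg)² = 39808 − 39204 = 604; nΣh² − (Σh)² = 24192 − 23104 = 1088
r = -400 / √(604 × 1088) = -400 / 810.6491 ≈ -0.4934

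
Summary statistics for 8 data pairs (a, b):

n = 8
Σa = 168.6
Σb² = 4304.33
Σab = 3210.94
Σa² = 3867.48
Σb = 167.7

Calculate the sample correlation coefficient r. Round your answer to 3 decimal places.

r = (nΣab − ΣaΣb) / √[(nΣa² − (Σa)²)(nΣb² − (Σb)²)]
Numerator: 8×3210.94 − 168.6×167.7 = -2586.7
Denominator: √[(30939.84 − 28425.96)(34434.64 − 28123.29)] = √[2513.88 × 6311.35] = 3983.2118
r = -2586.7 / 3983.2118 ≈ -0.649

-0.649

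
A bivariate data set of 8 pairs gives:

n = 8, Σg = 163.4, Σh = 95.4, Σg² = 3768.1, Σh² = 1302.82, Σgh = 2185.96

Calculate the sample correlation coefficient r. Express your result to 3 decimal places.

0.890

r = (nΣgh − ΣgΣh) / √[(nΣg² − (Σg)²)(nΣh² − (Σh)²)]
Numerator: 8×2185.96 − 163.4×95.4 = 1899.32
Denominator: √[(30144.8 − 26699.56)(10422.56 − 9101.16)] = √[3445.24 × 1321.4] = 2133.6682
r = 1899.32 / 2133.6682 ≈ 0.890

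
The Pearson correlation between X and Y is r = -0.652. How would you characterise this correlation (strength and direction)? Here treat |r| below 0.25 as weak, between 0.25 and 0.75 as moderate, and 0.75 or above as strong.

moderate negative

r = -0.652 < 0 so the relationship is negative.
|r| = 0.652, which falls in the moderate range.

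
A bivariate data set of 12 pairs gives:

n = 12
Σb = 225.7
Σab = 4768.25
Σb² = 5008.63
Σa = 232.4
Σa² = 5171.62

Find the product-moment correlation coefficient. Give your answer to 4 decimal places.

r = (nΣab − ΣaΣb) / √[(nΣa² − (Σa)²)(nΣb² − (Σb)²)]
Numerator: 12×4768.25 − 232.4×225.7 = 4766.32
Denominator: √[(62059.44 − 54009.76)(60103.56 − 50940.49)] = √[8049.68 × 9163.07] = 8588.3515
r = 4766.32 / 8588.3515 ≈ 0.5550

0.5550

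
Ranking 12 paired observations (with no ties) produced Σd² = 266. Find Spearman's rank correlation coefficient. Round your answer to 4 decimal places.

0.0699

ρ = 1 − 6Σd² / [n(n²−1)] = 1 − 6×266 / (12×143)
  = 1 − 1596/1716 = 1 − 0.93007 ≈ 0.0699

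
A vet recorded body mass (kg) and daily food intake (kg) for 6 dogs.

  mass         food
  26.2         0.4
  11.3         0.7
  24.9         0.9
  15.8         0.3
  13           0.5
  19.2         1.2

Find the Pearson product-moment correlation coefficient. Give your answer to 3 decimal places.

0.142

n = 6, Σx = 110.4, Σy = 4, Σx² = 2221.42, Σy² = 3.24, Σxy = 75.08
nΣxy − ΣxΣy = 450.48 − 441.6 = 8.88
nΣx² − (Σx)² = 13328.52 − 12188.16 = 1140.36; nΣy² − (Σy)² = 19.44 − 16 = 3.44
r = 8.88 / √(1140.36 × 3.44) = 8.88 / 62.6326 ≈ 0.142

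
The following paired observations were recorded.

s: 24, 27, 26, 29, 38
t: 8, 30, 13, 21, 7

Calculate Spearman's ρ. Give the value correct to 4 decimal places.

Rank s: 1, 3, 2, 4, 5
Rank t: 2, 5, 3, 4, 1
d = rank(s) − rank(t): -1, -2, -1, 0, 4; Σd² = 22
ρ = 1 − 6Σd² / [n(n²−1)] = 1 − 6×22 / (5×24) = 1 − 132/120 ≈ -0.1000

-0.1000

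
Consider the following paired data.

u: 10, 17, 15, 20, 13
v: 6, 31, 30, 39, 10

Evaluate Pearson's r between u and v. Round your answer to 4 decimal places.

n = 5, Σu = 75, Σv = 116, Σu² = 1183, Σv² = 3518, Σuv = 1947
nΣuv − ΣuΣv = 9735 − 8700 = 1035
nΣu² − (Σu)² = 5915 − 5625 = 290; nΣv² − (Σv)² = 17590 − 13456 = 4134
r = 1035 / √(290 × 4134) = 1035 / 1094.9247 ≈ 0.9453

0.9453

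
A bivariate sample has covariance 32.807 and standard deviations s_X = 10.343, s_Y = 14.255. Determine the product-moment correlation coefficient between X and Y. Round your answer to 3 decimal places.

0.223

r = Cov(X,Y) / (s_X · s_Y) = 32.807 / (10.343 × 14.255)
  = 32.807 / 147.4395 ≈ 0.223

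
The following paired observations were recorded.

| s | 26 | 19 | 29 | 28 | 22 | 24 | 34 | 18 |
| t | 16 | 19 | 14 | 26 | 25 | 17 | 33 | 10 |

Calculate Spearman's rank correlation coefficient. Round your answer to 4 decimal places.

0.4286

Rank s: 5, 2, 7, 6, 3, 4, 8, 1
Rank t: 3, 5, 2, 7, 6, 4, 8, 1
d = rank(s) − rank(t): 2, -3, 5, -1, -3, 0, 0, 0; Σd² = 48
ρ = 1 − 6Σd² / [n(n²−1)] = 1 − 6×48 / (8×63) = 1 − 288/504 ≈ 0.4286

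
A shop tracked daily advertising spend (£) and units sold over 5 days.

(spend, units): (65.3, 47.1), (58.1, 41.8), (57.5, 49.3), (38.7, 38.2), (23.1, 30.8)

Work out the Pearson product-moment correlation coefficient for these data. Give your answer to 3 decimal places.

n = 5, Σx = 242.7, Σy = 207.2, Σx² = 12977.25, Σy² = 8804.02, Σxy = 10528.78
nΣxy − ΣxΣy = 52643.9 − 50287.44 = 2356.46
nΣx² − (Σx)² = 64886.25 − 58903.29 = 5982.96; nΣy² − (Σy)² = 44020.1 − 42931.84 = 1088.26
r = 2356.46 / √(5982.96 × 1088.26) = 2356.46 / 2551.6693 ≈ 0.923

0.923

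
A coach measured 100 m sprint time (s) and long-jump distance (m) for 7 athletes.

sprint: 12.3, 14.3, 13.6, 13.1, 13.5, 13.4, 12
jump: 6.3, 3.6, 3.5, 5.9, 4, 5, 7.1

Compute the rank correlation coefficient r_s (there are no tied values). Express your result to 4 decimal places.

-0.9643

Rank sprint: 2, 7, 6, 3, 5, 4, 1
Rank jump: 6, 2, 1, 5, 3, 4, 7
d = rank(sprint) − rank(jump): -4, 5, 5, -2, 2, 0, -6; Σd² = 110
ρ = 1 − 6Σd² / [n(n²−1)] = 1 − 6×110 / (7×48) = 1 − 660/336 ≈ -0.9643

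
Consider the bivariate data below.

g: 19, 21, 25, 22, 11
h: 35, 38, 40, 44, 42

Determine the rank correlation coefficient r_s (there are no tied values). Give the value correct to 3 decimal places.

0.200

Rank g: 2, 3, 5, 4, 1
Rank h: 1, 2, 3, 5, 4
d = rank(g) − rank(h): 1, 1, 2, -1, -3; Σd² = 16
ρ = 1 − 6Σd² / [n(n²−1)] = 1 − 6×16 / (5×24) = 1 − 96/120 ≈ 0.200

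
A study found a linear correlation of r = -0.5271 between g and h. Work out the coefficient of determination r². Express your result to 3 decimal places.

0.278

r² = (-0.5271)² = 0.278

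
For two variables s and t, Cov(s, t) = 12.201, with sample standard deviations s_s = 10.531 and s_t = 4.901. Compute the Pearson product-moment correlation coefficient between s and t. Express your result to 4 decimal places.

0.2364

r = Cov(s,t) / (s_s · s_t) = 12.201 / (10.531 × 4.901)
  = 12.201 / 51.6124 ≈ 0.2364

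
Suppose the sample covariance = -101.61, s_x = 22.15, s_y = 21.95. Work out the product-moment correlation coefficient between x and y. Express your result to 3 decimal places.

-0.209

r = Cov(x,y) / (s_x · s_y) = -101.61 / (22.15 × 21.95)
  = -101.61 / 486.1925 ≈ -0.209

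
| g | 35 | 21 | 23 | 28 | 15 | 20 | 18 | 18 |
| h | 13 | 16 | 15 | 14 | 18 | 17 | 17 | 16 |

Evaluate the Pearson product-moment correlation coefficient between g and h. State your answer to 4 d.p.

-0.9484

n = 8, Σg = 178, Σh = 126, Σg² = 4252, Σh² = 2004, Σgh = 2732
nΣgh − ΣgΣh = 21856 − 22428 = -572
nΣg² − (Σg)² = 34016 − 31684 = 2332; nΣh² − (Σh)² = 16032 − 15876 = 156
r = -572 / √(2332 × 156) = -572 / 603.1517 ≈ -0.9484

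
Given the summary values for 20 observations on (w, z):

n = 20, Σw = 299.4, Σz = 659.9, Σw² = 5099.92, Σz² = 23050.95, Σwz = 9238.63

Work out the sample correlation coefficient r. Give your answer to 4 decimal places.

r = (nΣwz − ΣwΣz) / √[(nΣw² − (Σw)²)(nΣz² − (Σz)²)]
Numerator: 20×9238.63 − 299.4×659.9 = -12801.46
Denominator: √[(101998.4 − 89640.36)(461019 − 435468.01)] = √[12358.04 × 25550.99] = 17769.6414
r = -12801.46 / 17769.6414 ≈ -0.7204

-0.7204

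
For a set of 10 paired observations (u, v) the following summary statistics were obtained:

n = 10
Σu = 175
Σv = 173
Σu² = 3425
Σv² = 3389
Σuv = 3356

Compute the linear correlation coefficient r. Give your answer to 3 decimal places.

0.867

r = (nΣuv − ΣuΣv) / √[(nΣu² − (Σu)²)(nΣv² − (Σv)²)]
Numerator: 10×3356 − 175×173 = 3285
Denominator: √[(34250 − 30625)(33890 − 29929)] = √[3625 × 3961] = 3789.2776
r = 3285 / 3789.2776 ≈ 0.867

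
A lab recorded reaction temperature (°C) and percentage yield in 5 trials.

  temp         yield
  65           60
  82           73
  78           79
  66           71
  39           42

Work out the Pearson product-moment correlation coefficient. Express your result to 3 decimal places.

n = 5, Σx = 330, Σy = 325, Σx² = 22910, Σy² = 21975, Σxy = 22372
nΣxy − ΣxΣy = 111860 − 107250 = 4610
nΣx² − (Σx)² = 114550 − 108900 = 5650; nΣy² − (Σy)² = 109875 − 105625 = 4250
r = 4610 / √(5650 × 4250) = 4610 / 4900.2551 ≈ 0.941

0.941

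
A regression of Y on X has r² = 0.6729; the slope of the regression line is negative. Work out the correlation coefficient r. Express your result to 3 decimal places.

|r| = √0.6729 = 0.820
The association is negative, so r = −0.820.

-0.820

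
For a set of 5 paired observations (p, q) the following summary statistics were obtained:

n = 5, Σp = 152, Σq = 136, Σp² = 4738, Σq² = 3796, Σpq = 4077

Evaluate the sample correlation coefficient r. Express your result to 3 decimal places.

r = (nΣpq − ΣpΣq) / √[(nΣp² − (Σp)²)(nΣq² − (Σq)²)]
Numerator: 5×4077 − 152×136 = -287
Denominator: √[(23690 − 23104)(18980 − 18496)] = √[586 × 484] = 532.5636
r = -287 / 532.5636 ≈ -0.539

-0.539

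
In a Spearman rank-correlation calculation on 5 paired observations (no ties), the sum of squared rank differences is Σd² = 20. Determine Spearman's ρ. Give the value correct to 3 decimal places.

ρ = 1 − 6Σd² / [n(n²−1)] = 1 − 6×20 / (5×24)
  = 1 − 120/120 = 1 − 1.0000 ≈ 0.000

0.000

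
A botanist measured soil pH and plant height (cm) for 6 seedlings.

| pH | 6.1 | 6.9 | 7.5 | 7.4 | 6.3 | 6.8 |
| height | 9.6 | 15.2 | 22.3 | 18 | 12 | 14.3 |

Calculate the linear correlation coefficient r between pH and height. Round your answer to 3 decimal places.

n = 6, Σx = 41, Σy = 91.4, Σx² = 281.76, Σy² = 1492.98, Σxy = 636.73
nΣxy − ΣxΣy = 3820.38 − 3747.4 = 72.98
nΣx² − (Σx)² = 1690.56 − 1681 = 9.56; nΣy² − (Σy)² = 8957.88 − 8353.96 = 603.92
r = 72.98 / √(9.56 × 603.92) = 72.98 / 75.9834 ≈ 0.960

0.960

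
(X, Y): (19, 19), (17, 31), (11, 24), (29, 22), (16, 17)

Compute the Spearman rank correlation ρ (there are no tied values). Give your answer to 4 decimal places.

-0.1000

Rank X: 4, 3, 1, 5, 2
Rank Y: 2, 5, 4, 3, 1
d = rank(X) − rank(Y): 2, -2, -3, 2, 1; Σd² = 22
ρ = 1 − 6Σd² / [n(n²−1)] = 1 − 6×22 / (5×24) = 1 − 132/120 ≈ -0.1000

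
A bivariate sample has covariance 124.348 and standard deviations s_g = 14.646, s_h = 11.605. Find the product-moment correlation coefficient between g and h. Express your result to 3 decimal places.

r = Cov(g,h) / (s_g · s_h) = 124.348 / (14.646 × 11.605)
  = 124.348 / 169.9668 ≈ 0.732

0.732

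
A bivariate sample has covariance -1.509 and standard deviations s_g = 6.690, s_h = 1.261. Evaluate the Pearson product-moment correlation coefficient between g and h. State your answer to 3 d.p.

r = Cov(g,h) / (s_g · s_h) = -1.509 / (6.690 × 1.261)
  = -1.509 / 8.4361 ≈ -0.179

-0.179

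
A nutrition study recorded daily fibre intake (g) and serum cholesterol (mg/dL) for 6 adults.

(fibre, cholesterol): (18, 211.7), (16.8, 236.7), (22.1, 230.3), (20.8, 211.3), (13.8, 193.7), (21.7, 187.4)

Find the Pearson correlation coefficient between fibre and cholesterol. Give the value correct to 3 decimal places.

0.095

n = 6, Σx = 113.2, Σy = 1271.1, Σx² = 2188.62, Σy² = 271168.01, Σxy = 24011.47
nΣxy − ΣxΣy = 144068.82 − 143888.52 = 180.3
nΣx² − (Σx)² = 13131.72 − 12814.24 = 317.48; nΣy² − (Σy)² = 1627008.06 − 1615695.21 = 11312.85
r = 180.3 / √(317.48 × 11312.85) = 180.3 / 1895.1527 ≈ 0.095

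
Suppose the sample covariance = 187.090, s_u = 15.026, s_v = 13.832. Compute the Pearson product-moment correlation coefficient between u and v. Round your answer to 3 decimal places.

0.900

r = Cov(u,v) / (s_u · s_v) = 187.090 / (15.026 × 13.832)
  = 187.090 / 207.8396 ≈ 0.900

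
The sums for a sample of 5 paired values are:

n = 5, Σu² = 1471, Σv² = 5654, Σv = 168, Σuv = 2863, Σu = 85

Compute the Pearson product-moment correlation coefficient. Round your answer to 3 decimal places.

0.453

r = (nΣuv − ΣuΣv) / √[(nΣu² − (Σu)²)(nΣv² − (Σv)²)]
Numerator: 5×2863 − 85×168 = 35
Denominator: √[(7355 − 7225)(28270 − 28224)] = √[130 × 46] = 77.3305
r = 35 / 77.3305 ≈ 0.453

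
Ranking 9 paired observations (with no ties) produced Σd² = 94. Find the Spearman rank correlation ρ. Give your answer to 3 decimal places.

0.217

ρ = 1 − 6Σd² / [n(n²−1)] = 1 − 6×94 / (9×80)
  = 1 − 564/720 = 1 − 0.7833 ≈ 0.217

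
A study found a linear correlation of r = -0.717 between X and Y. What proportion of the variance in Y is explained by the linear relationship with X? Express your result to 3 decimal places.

r² = (-0.717)² = 0.514

0.514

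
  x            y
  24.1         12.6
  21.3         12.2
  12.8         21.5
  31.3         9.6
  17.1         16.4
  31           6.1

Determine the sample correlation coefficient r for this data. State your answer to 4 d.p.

-0.9503

n = 6, Σx = 137.6, Σy = 78.4, Σx² = 3431.44, Σy² = 1168.18, Σxy = 1608.74
nΣxy − ΣxΣy = 9652.44 − 10787.84 = -1135.4
nΣx² − (Σx)² = 20588.64 − 18933.76 = 1654.88; nΣy² − (Σy)² = 7009.08 − 6146.56 = 862.52
r = -1135.4 / √(1654.88 × 862.52) = -1135.4 / 1194.7247 ≈ -0.9503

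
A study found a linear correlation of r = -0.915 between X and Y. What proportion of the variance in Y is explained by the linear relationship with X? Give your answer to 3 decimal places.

0.837

r² = (-0.915)² = 0.837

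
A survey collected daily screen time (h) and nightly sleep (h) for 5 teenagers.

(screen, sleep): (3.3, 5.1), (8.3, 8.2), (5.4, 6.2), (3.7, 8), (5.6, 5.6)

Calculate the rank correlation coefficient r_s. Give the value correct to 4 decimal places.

0.6000

Rank screen: 1, 5, 3, 2, 4
Rank sleep: 1, 5, 3, 4, 2
d = rank(screen) − rank(sleep): 0, 0, 0, -2, 2; Σd² = 8
ρ = 1 − 6Σd² / [n(n²−1)] = 1 − 6×8 / (5×24) = 1 − 48/120 ≈ 0.6000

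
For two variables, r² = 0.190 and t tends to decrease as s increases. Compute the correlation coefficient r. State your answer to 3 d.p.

-0.436

|r| = √0.190 = 0.436
The association is negative, so r = −0.436.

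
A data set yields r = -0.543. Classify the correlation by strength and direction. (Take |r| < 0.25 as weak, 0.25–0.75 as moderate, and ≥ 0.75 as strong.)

moderate negative

r = -0.543 < 0 so the relationship is negative.
|r| = 0.543, which falls in the moderate range.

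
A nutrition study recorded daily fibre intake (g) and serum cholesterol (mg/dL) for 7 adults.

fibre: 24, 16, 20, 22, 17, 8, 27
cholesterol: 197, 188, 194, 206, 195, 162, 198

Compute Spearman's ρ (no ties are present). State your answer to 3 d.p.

0.857

Rank fibre: 6, 2, 4, 5, 3, 1, 7
Rank cholesterol: 5, 2, 3, 7, 4, 1, 6
d = rank(fibre) − rank(cholesterol): 1, 0, 1, -2, -1, 0, 1; Σd² = 8
ρ = 1 − 6Σd² / [n(n²−1)] = 1 − 6×8 / (7×48) = 1 − 48/336 ≈ 0.857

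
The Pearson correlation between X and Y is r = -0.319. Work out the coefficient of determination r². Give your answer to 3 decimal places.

0.102

r² = (-0.319)² = 0.102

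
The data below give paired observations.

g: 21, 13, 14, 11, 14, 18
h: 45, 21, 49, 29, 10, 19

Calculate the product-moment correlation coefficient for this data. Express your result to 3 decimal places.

n = 6, Σg = 91, Σh = 173, Σg² = 1447, Σh² = 6169, Σgh = 2705
nΣgh − ΣgΣh = 16230 − 15743 = 487
nΣg² − (Σg)² = 8682 − 8281 = 401; nΣh² − (Σh)² = 37014 − 29929 = 7085
r = 487 / √(401 × 7085) = 487 / 1685.5518 ≈ 0.289

0.289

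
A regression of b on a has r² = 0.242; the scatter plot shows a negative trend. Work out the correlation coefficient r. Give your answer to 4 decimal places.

|r| = √0.242 = 0.4919
The association is negative, so r = −0.4919.

-0.4919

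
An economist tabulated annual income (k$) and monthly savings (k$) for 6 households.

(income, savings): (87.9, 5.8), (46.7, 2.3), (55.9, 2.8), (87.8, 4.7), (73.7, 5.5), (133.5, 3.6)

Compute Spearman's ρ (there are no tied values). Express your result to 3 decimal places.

Rank income: 5, 1, 2, 4, 3, 6
Rank savings: 6, 1, 2, 4, 5, 3
d = rank(income) − rank(savings): -1, 0, 0, 0, -2, 3; Σd² = 14
ρ = 1 − 6Σd² / [n(n²−1)] = 1 − 6×14 / (6×35) = 1 − 84/210 ≈ 0.600

0.600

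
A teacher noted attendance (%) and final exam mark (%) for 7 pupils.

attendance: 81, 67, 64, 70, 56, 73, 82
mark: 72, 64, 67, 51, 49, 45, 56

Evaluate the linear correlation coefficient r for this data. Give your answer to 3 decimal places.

n = 7, Σx = 493, Σy = 404, Σx² = 35235, Σy² = 23932, Σxy = 28599
nΣxy − ΣxΣy = 200193 − 199172 = 1021
nΣx² − (Σx)² = 246645 − 243049 = 3596; nΣy² − (Σy)² = 167524 − 163216 = 4308
r = 1021 / √(3596 × 4308) = 1021 / 3935.9329 ≈ 0.259

0.259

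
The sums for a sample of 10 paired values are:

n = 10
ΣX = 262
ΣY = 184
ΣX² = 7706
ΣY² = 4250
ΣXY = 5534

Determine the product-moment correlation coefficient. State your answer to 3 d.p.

0.836

r = (nΣXY − ΣXΣY) / √[(nΣX² − (ΣX)²)(nΣY² − (ΣY)²)]
Numerator: 10×5534 − 262×184 = 7132
Denominator: √[(77060 − 68644)(42500 − 33856)] = √[8416 × 8644] = 8529.2382
r = 7132 / 8529.2382 ≈ 0.836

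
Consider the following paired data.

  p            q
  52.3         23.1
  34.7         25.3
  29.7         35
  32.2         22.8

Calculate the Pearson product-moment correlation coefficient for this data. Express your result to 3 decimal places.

n = 4, Σp = 148.9, Σq = 106.2, Σp² = 5858.31, Σq² = 2918.54, Σpq = 3859.7
nΣpq − ΣpΣq = 15438.8 − 15813.18 = -374.38
nΣp² − (Σp)² = 23433.24 − 22171.21 = 1262.03; nΣq² − (Σq)² = 11674.16 − 11278.44 = 395.72
r = -374.38 / √(1262.03 × 395.72) = -374.38 / 706.6898 ≈ -0.530

-0.530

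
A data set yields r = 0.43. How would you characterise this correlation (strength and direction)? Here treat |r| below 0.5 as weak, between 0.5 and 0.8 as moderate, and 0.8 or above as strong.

weak positive

r = 0.43 > 0 so the relationship is positive.
|r| = 0.43, which falls in the weak range.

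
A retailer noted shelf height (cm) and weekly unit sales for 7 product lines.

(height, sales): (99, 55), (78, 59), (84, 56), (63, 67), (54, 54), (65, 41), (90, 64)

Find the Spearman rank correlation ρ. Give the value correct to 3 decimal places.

0.143

Rank height: 7, 4, 5, 2, 1, 3, 6
Rank sales: 3, 5, 4, 7, 2, 1, 6
d = rank(height) − rank(sales): 4, -1, 1, -5, -1, 2, 0; Σd² = 48
ρ = 1 − 6Σd² / [n(n²−1)] = 1 − 6×48 / (7×48) = 1 − 288/336 ≈ 0.143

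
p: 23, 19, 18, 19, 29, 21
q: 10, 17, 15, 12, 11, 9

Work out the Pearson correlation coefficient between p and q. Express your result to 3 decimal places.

n = 6, Σp = 129, Σq = 74, Σp² = 2857, Σq² = 960, Σpq = 1559
nΣpq − ΣpΣq = 9354 − 9546 = -192
nΣp² − (Σp)² = 17142 − 16641 = 501; nΣq² − (Σq)² = 5760 − 5476 = 284
r = -192 / √(501 × 284) = -192 / 377.2055 ≈ -0.509

-0.509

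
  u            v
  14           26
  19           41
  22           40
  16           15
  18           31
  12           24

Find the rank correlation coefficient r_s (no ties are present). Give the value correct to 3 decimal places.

Rank u: 2, 5, 6, 3, 4, 1
Rank v: 3, 6, 5, 1, 4, 2
d = rank(u) − rank(v): -1, -1, 1, 2, 0, -1; Σd² = 8
ρ = 1 − 6Σd² / [n(n²−1)] = 1 − 6×8 / (6×35) = 1 − 48/210 ≈ 0.771

0.771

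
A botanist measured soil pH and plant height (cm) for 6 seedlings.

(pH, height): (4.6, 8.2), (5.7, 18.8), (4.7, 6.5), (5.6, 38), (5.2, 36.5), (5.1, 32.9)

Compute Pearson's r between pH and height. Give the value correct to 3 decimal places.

0.630

n = 6, Σx = 30.9, Σy = 140.9, Σx² = 160.15, Σy² = 4321.59, Σxy = 745.82
nΣxy − ΣxΣy = 4474.92 − 4353.81 = 121.11
nΣx² − (Σx)² = 960.9 − 954.81 = 6.09; nΣy² − (Σy)² = 25929.54 − 19852.81 = 6076.73
r = 121.11 / √(6.09 × 6076.73) = 121.11 / 192.3728 ≈ 0.630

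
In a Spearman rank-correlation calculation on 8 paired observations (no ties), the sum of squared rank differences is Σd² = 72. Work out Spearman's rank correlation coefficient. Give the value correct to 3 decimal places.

0.143

ρ = 1 − 6Σd² / [n(n²−1)] = 1 − 6×72 / (8×63)
  = 1 − 432/504 = 1 − 0.8571 ≈ 0.143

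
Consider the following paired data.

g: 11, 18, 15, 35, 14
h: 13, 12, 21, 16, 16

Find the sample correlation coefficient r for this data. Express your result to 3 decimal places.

0.054

n = 5, Σg = 93, Σh = 78, Σg² = 2091, Σh² = 1266, Σgh = 1458
nΣgh − ΣgΣh = 7290 − 7254 = 36
nΣg² − (Σg)² = 10455 − 8649 = 1806; nΣh² − (Σh)² = 6330 − 6084 = 246
r = 36 / √(1806 × 246) = 36 / 666.5403 ≈ 0.054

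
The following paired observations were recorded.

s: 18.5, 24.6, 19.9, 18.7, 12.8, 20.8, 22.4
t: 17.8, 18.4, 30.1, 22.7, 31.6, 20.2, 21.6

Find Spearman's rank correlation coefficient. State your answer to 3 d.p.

Rank s: 2, 7, 4, 3, 1, 5, 6
Rank t: 1, 2, 6, 5, 7, 3, 4
d = rank(s) − rank(t): 1, 5, -2, -2, -6, 2, 2; Σd² = 78
ρ = 1 − 6Σd² / [n(n²−1)] = 1 − 6×78 / (7×48) = 1 − 468/336 ≈ -0.393

-0.393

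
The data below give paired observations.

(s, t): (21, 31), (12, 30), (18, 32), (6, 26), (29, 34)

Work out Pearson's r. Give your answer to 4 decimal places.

0.9373

n = 5, Σs = 86, Σt = 153, Σs² = 1786, Σt² = 4717, Σst = 2729
nΣst − ΣsΣt = 13645 − 13158 = 487
nΣs² − (Σs)² = 8930 − 7396 = 1534; nΣt² − (Σt)² = 23585 − 23409 = 176
r = 487 / √(1534 × 176) = 487 / 519.5998 ≈ 0.9373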